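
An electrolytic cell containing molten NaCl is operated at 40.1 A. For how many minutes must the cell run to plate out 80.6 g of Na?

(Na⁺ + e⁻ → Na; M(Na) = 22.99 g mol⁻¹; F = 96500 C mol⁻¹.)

n(Na) = m/M = 80.6 / 22.99 = 3.506 mol.
Each Na atom requires 1 electron, so n(e⁻) = 1 × 3.506 = 3.506 mol.
Q = n(e⁻)·F = 3.506 × 96500 = 338300 C.
t = Q/I = 338300 / 40.10 A = 8437 s = 141 min.

141 min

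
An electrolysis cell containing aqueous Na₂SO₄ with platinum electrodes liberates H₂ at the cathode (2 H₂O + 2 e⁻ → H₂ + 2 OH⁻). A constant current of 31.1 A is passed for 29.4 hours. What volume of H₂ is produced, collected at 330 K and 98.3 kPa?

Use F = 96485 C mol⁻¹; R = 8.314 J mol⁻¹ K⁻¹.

476 L

Q = I·t = 31.10 A × 105840 s = 3292000 C.
n(e⁻) = Q/F = 3292000 / 96485 = 34.12 mol.
2 electrons are transferred per H₂ molecule, so n(H₂) = 34.12 / 2 = 17.06 mol.
V = nRT/P = (17.06 × 8.314 × 330) / (98.3 × 10³ Pa) = 0.476 m³ = 476 L.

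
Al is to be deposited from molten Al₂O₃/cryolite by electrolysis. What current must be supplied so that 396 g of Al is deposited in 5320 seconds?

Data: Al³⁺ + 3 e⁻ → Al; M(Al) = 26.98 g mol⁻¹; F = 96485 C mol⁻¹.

799 A

n(Al) = 396 / 26.98 = 14.68 mol.
n(e⁻) = 3 × 14.68 = 44.03 mol.
Q = n(e⁻)·F = 44.03 × 96485 = 4248000 C.
I = Q/t = 4248000 / 5320.0 s = 799 A.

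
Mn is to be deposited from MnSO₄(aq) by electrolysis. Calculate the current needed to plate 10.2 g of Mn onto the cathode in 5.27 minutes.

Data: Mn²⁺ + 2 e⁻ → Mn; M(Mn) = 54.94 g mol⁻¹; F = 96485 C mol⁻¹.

113 A

n(Mn) = 10.2 / 54.94 = 0.1857 mol.
n(e⁻) = 2 × 0.1857 = 0.3713 mol.
Q = n(e⁻)·F = 0.3713 × 96485 = 35830 C.
I = Q/t = 35830 / 316.20 s = 113 A.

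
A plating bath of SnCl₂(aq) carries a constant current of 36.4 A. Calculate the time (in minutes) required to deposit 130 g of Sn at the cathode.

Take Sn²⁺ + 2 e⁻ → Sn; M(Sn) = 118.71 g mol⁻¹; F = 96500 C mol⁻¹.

96.8 min

n(Sn) = m/M = 130 / 118.71 = 1.095 mol.
Each Sn atom requires 2 electrons, so n(e⁻) = 2 × 1.095 = 2.190 mol.
Q = n(e⁻)·F = 2.190 × 96500 = 211400 C.
t = Q/I = 211400 / 36.40 A = 5806 s = 96.8 min.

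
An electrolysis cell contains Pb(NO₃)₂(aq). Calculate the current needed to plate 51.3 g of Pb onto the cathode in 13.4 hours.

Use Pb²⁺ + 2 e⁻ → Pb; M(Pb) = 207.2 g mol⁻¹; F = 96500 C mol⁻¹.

n(Pb) = 51.3 / 207.2 = 0.2476 mol.
n(e⁻) = 2 × 0.2476 = 0.4952 mol.
Q = n(e⁻)·F = 0.4952 × 96500 = 47780 C.
I = Q/t = 47780 / 48240 s = 0.991 A.

0.991 A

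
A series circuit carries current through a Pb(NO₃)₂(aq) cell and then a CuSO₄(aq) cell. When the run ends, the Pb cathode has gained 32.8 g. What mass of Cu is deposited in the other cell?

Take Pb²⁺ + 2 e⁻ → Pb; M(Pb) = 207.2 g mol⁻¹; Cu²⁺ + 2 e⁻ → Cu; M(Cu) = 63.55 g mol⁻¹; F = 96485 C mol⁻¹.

10.1 g

n(Pb) = 32.8 / 207.2 = 0.1583 mol.
Since Pb²⁺ + 2 e⁻ → Pb, n(e⁻) passed = 2 × 0.1583 = 0.3166 mol.
Cells in series carry the same charge, so the same 0.3166 mol of electrons passes through cell 2.
Cu²⁺ + 2 e⁻ → Cu, so n(Cu) = 0.3166 / 2 = 0.1583 mol.
m(Cu) = 0.1583 × 63.55 = 10.1 g.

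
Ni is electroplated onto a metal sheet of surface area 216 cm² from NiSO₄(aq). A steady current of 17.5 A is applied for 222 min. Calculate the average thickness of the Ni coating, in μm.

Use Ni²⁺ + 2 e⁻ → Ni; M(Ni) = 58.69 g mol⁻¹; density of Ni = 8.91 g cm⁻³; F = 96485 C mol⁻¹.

Q = I·t = 17.50 × 13320 = 233100 C; n(e⁻) = 2.416 mol.
n(Ni) = n(e⁻)/2 = 1.208 mol, so m = 1.208 × 58.69 = 70.90 g.
Volume = m/ρ = 70.90 / 8.91 = 7.957 cm³.
Thickness = V/A = 7.957 / 216 = 0.0368 cm = 368 μm.

368 μm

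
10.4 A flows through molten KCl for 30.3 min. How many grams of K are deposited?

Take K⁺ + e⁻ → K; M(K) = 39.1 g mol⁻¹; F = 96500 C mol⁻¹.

7.66 g

Q = I·t = 10.40 A × 1818.0 s = 18910 C.
n(e⁻) = Q/F = 18910 / 96500 = 0.1959 mol.
K⁺ + e⁻ → K, so n(K) = n(e⁻)/1 = 0.1959 mol.
m = n·M = 0.1959 × 39.1 = 7.66 g.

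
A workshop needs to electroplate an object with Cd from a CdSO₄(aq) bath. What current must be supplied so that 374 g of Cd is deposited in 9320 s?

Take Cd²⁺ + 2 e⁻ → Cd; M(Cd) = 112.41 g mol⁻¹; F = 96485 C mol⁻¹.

68.9 A

n(Cd) = 374 / 112.41 = 3.327 mol.
n(e⁻) = 2 × 3.327 = 6.654 mol.
Q = n(e⁻)·F = 6.654 × 96485 = 642000 C.
I = Q/t = 642000 / 9320.0 s = 68.9 A.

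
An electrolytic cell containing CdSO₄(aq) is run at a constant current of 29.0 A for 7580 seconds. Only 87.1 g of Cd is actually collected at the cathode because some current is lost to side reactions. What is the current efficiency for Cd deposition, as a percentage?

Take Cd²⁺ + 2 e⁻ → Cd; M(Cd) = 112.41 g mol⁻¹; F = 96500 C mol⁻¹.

Q = I·t = 29.00 × 7580.0 = 219800 C; n(e⁻) = 219800/96500 = 2.278 mol.
Theoretical n(Cd) = n(e⁻)/2 = 1.139 mol, i.e. m_theo = 1.139 × 112.41 = 128.0 g.
Efficiency = m_actual / m_theo = 87.1 / 128.0 = 68.0 %.

68.0 %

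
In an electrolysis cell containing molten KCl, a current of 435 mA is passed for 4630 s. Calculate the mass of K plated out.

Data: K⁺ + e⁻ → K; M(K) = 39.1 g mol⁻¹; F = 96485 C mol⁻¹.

0.816 g

Q = I·t = 0.4350 A × 4630.0 s = 2014 C.
n(e⁻) = Q/F = 2014 / 96485 = 0.02087 mol.
K⁺ + e⁻ → K, so n(K) = n(e⁻)/1 = 0.02087 mol.
m = n·M = 0.02087 × 39.1 = 0.816 g.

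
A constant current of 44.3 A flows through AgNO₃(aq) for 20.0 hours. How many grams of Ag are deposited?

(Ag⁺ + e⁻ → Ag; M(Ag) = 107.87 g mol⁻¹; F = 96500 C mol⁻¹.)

3570 g

Q = I·t = 44.30 A × 72000 s = 3190000 C.
n(e⁻) = Q/F = 3190000 / 96500 = 33.05 mol.
Ag⁺ + e⁻ → Ag, so n(Ag) = n(e⁻)/1 = 33.05 mol.
m = n·M = 33.05 × 107.87 = 3570 g.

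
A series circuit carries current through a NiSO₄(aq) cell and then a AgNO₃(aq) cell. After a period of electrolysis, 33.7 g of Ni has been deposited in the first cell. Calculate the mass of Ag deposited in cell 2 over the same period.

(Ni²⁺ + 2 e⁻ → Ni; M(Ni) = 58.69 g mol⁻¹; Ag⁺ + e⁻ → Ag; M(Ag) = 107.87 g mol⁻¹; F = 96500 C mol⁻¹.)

n(Ni) = 33.7 / 58.69 = 0.5742 mol.
Since Ni²⁺ + 2 e⁻ → Ni, n(e⁻) passed = 2 × 0.5742 = 1.148 mol.
Cells in series carry the same charge, so the same 1.148 mol of electrons passes through cell 2.
Ag⁺ + e⁻ → Ag, so n(Ag) = 1.148 / 1 = 1.148 mol.
m(Ag) = 1.148 × 107.87 = 124 g.

124 g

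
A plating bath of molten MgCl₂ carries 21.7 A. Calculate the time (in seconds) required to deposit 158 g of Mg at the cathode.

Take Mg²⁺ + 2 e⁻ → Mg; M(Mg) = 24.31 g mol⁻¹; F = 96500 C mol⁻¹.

n(Mg) = m/M = 158 / 24.31 = 6.499 mol.
Each Mg atom requires 2 electrons, so n(e⁻) = 2 × 6.499 = 13.00 mol.
Q = n(e⁻)·F = 13.00 × 96500 = 1254000 C.
t = Q/I = 1254000 / 21.70 A = 57810 s.

57800 s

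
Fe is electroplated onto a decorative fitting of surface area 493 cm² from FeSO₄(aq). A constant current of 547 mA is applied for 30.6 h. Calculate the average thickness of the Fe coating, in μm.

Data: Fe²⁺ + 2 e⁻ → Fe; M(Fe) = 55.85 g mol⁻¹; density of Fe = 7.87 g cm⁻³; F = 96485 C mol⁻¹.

Q = I·t = 0.5470 × 110160 = 60260 C; n(e⁻) = 0.6245 mol.
n(Fe) = n(e⁻)/2 = 0.3123 mol, so m = 0.3123 × 55.85 = 17.44 g.
Volume = m/ρ = 17.44 / 7.87 = 2.216 cm³.
Thickness = V/A = 2.216 / 493 = 0.00449 cm = 44.9 μm.

44.9 μm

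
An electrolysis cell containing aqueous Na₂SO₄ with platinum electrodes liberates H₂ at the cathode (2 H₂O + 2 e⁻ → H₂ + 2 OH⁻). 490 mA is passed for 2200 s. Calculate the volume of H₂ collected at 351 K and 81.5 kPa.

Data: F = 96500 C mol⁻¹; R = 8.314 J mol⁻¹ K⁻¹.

Q = I·t = 0.4900 A × 2200.0 s = 1078 C.
n(e⁻) = Q/F = 1078 / 96500 = 0.01117 mol.
2 electrons are transferred per H₂ molecule, so n(H₂) = 0.01117 / 2 = 0.005585 mol.
V = nRT/P = (0.005585 × 8.314 × 351) / (81.5 × 10³ Pa) = 2.00 × 10⁻⁴ m³ = 0.200 L.

0.200 L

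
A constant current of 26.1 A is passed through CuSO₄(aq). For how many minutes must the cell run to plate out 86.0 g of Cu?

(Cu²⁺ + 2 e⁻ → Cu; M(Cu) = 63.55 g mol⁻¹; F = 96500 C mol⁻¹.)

167 min

n(Cu) = m/M = 86.0 / 63.55 = 1.353 mol.
Each Cu atom requires 2 electrons, so n(e⁻) = 2 × 1.353 = 2.707 mol.
Q = n(e⁻)·F = 2.707 × 96500 = 261200 C.
t = Q/I = 261200 / 26.10 A = 10010 s = 167 min.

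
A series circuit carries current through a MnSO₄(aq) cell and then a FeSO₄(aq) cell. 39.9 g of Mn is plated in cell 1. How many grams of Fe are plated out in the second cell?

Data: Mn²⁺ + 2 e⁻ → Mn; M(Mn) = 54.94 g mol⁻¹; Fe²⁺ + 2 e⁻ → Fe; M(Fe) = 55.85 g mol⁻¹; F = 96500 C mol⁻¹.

n(Mn) = 39.9 / 54.94 = 0.7262 mol.
Since Mn²⁺ + 2 e⁻ → Mn, n(e⁻) passed = 2 × 0.7262 = 1.452 mol.
Cells in series carry the same charge, so the same 1.452 mol of electrons passes through cell 2.
Fe²⁺ + 2 e⁻ → Fe, so n(Fe) = 1.452 / 2 = 0.7262 mol.
m(Fe) = 0.7262 × 55.85 = 40.6 g.

40.6 g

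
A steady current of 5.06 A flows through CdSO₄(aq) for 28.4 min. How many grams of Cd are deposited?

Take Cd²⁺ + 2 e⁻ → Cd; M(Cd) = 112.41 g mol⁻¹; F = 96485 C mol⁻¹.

5.02 g

Q = I·t = 5.060 A × 1704.0 s = 8622 C.
n(e⁻) = Q/F = 8622 / 96485 = 0.08936 mol.
Cd²⁺ + 2 e⁻ → Cd, so n(Cd) = n(e⁻)/2 = 0.04468 mol.
m = n·M = 0.04468 × 112.41 = 5.02 g.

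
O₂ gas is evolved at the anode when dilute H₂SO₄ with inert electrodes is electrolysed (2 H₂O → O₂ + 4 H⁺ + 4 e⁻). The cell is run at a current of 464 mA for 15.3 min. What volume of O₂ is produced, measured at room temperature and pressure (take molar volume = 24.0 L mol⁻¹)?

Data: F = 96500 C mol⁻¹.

Q = I·t = 0.4640 A × 918.00 s = 426.0 C.
n(e⁻) = Q/F = 426.0 / 96500 = 0.004414 mol.
4 electrons are transferred per O₂ molecule, so n(O₂) = 0.004414 / 4 = 0.001104 mol.
V = n × V_m = 0.001104 × 24.0 = 0.0265 L.

0.0265 L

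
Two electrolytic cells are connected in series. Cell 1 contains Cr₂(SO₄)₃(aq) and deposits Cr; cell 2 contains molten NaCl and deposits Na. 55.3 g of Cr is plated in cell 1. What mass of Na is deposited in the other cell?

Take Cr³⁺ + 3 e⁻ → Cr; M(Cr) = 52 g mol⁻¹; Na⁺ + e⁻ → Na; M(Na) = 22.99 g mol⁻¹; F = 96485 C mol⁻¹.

73.3 g

n(Cr) = 55.3 / 52 = 1.063 mol.
Since Cr³⁺ + 3 e⁻ → Cr, n(e⁻) passed = 3 × 1.063 = 3.190 mol.
Cells in series carry the same charge, so the same 3.190 mol of electrons passes through cell 2.
Na⁺ + e⁻ → Na, so n(Na) = 3.190 / 1 = 3.190 mol.
m(Na) = 3.190 × 22.99 = 73.3 g.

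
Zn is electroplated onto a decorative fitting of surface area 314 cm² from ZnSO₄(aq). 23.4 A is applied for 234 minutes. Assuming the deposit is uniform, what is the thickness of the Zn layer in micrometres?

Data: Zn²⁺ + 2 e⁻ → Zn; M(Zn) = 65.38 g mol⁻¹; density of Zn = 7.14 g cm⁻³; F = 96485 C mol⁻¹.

496 μm

Q = I·t = 23.40 × 14040 = 328500 C; n(e⁻) = 3.405 mol.
n(Zn) = n(e⁻)/2 = 1.703 mol, so m = 1.703 × 65.38 = 111.3 g.
Volume = m/ρ = 111.3 / 7.14 = 15.59 cm³.
Thickness = V/A = 15.59 / 314 = 0.0496 cm = 496 μm.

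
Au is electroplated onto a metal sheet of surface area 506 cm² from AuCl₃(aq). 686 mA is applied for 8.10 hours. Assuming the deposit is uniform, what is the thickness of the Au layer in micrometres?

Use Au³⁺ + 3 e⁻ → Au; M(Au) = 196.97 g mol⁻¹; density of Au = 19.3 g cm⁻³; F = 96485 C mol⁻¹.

13.9 μm

Q = I·t = 0.6860 × 29160 = 20000 C; n(e⁻) = 0.2073 mol.
n(Au) = n(e⁻)/3 = 0.06911 mol, so m = 0.06911 × 196.97 = 13.61 g.
Volume = m/ρ = 13.61 / 19.3 = 0.7053 cm³.
Thickness = V/A = 0.7053 / 506 = 0.00139 cm = 13.9 μm.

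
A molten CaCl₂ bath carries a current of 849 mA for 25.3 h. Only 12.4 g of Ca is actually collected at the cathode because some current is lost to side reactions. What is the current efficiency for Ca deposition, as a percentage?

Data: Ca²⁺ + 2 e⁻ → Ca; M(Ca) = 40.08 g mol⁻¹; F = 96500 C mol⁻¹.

Q = I·t = 0.8490 × 91080 = 77330 C; n(e⁻) = 77330/96500 = 0.8013 mol.
Theoretical n(Ca) = n(e⁻)/2 = 0.4007 mol, i.e. m_theo = 0.4007 × 40.08 = 16.06 g.
Efficiency = m_actual / m_theo = 12.4 / 16.06 = 77.2 %.

77.2 %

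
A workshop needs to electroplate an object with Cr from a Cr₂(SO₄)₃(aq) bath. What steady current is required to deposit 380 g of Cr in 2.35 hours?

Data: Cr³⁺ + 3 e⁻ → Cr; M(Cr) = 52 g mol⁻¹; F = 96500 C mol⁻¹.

n(Cr) = 380 / 52 = 7.308 mol.
n(e⁻) = 3 × 7.308 = 21.92 mol.
Q = n(e⁻)·F = 21.92 × 96500 = 2116000 C.
I = Q/t = 2116000 / 8460.0 s = 250 A.

250 A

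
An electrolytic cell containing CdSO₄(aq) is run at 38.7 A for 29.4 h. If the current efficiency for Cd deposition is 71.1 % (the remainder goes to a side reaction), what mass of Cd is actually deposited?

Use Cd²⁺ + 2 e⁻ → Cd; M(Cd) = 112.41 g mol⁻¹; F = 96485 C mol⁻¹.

1700 g

Q = I·t = 38.70 × 105840 = 4096000 C.
n(e⁻) = 4096000/96485 = 42.45 mol; theoretically n(Cd) = 42.45/2 = 21.23 mol, m_theo = 2386 g.
At 71.1 % efficiency, m_actual = 0.711 × 2386 = 1700 g.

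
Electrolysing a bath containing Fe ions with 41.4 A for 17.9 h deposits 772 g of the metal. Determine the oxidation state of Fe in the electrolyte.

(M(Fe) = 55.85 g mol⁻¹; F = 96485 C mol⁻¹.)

Q = I·t = 41.40 A × 64440 s = 2668000 C, so n(e⁻) = 2668000/96485 = 27.65 mol.
n(Fe) deposited = 772 / 55.85 = 13.82 mol.
Electrons per atom = n(e⁻)/n(Fe) = 27.65 / 13.82 = 2.00 ≈ 2, so the ion is Fe²⁺.

+2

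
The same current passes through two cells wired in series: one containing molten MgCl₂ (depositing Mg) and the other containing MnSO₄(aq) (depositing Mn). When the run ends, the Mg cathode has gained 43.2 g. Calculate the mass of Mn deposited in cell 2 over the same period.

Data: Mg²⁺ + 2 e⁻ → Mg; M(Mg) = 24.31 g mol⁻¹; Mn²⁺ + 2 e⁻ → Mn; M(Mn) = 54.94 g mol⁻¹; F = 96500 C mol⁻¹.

n(Mg) = 43.2 / 24.31 = 1.777 mol.
Since Mg²⁺ + 2 e⁻ → Mg, n(e⁻) passed = 2 × 1.777 = 3.554 mol.
Cells in series carry the same charge, so the same 3.554 mol of electrons passes through cell 2.
Mn²⁺ + 2 e⁻ → Mn, so n(Mn) = 3.554 / 2 = 1.777 mol.
m(Mn) = 1.777 × 54.94 = 97.6 g.

97.6 g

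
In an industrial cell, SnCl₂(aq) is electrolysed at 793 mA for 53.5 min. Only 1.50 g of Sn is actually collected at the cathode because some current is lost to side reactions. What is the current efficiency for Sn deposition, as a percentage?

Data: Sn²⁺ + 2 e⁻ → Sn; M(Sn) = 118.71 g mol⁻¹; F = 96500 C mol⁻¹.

Q = I·t = 0.7930 × 3210.0 = 2546 C; n(e⁻) = 2546/96500 = 0.02638 mol.
Theoretical n(Sn) = n(e⁻)/2 = 0.01319 mol, i.e. m_theo = 0.01319 × 118.71 = 1.566 g.
Efficiency = m_actual / m_theo = 1.50 / 1.566 = 95.8 %.

95.8 %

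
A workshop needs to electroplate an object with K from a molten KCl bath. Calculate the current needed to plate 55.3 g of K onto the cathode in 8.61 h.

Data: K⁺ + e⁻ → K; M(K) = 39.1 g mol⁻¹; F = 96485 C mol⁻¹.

n(K) = 55.3 / 39.1 = 1.414 mol.
n(e⁻) = 1 × 1.414 = 1.414 mol.
Q = n(e⁻)·F = 1.414 × 96485 = 136500 C.
I = Q/t = 136500 / 30996 s = 4.40 A.

4.40 A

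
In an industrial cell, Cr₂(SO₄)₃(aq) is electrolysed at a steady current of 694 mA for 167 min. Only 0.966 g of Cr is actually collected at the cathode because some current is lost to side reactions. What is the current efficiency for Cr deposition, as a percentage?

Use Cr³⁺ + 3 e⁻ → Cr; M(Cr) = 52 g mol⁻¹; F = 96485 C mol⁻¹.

77.3 %

Q = I·t = 0.6940 × 10020 = 6954 C; n(e⁻) = 6954/96485 = 0.07207 mol.
Theoretical n(Cr) = n(e⁻)/3 = 0.02402 mol, i.e. m_theo = 0.02402 × 52 = 1.249 g.
Efficiency = m_actual / m_theo = 0.966 / 1.249 = 77.3 %.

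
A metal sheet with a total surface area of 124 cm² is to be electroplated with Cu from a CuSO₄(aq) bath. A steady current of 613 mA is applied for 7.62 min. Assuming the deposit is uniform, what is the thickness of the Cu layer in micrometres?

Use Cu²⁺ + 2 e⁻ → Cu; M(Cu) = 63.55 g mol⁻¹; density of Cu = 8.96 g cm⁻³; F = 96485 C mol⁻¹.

0.831 μm

Q = I·t = 0.6130 × 457.20 = 280.3 C; n(e⁻) = 0.002905 mol.
n(Cu) = n(e⁻)/2 = 0.001452 mol, so m = 0.001452 × 63.55 = 0.09230 g.
Volume = m/ρ = 0.09230 / 8.96 = 0.01030 cm³.
Thickness = V/A = 0.01030 / 124 = 8.31 × 10⁻⁵ cm = 0.831 μm.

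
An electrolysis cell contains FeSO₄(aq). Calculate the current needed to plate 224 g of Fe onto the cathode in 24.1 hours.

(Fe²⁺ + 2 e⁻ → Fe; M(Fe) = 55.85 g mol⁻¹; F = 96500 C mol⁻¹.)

n(Fe) = 224 / 55.85 = 4.011 mol.
n(e⁻) = 2 × 4.011 = 8.021 mol.
Q = n(e⁻)·F = 8.021 × 96500 = 774100 C.
I = Q/t = 774100 / 86760 s = 8.92 A.

8.92 A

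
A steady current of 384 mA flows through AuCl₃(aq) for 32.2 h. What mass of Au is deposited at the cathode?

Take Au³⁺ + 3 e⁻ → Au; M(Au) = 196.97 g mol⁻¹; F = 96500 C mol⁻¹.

Q = I·t = 0.3840 A × 115920 s = 44510 C.
n(e⁻) = Q/F = 44510 / 96500 = 0.4613 mol.
Au³⁺ + 3 e⁻ → Au, so n(Au) = n(e⁻)/3 = 0.1538 mol.
m = n·M = 0.1538 × 196.97 = 30.3 g.

30.3 g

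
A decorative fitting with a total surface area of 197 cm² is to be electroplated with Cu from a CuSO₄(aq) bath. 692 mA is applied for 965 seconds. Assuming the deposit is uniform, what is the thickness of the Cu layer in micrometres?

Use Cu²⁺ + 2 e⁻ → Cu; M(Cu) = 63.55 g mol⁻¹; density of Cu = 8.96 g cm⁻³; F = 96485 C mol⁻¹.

Q = I·t = 0.6920 × 965.00 = 667.8 C; n(e⁻) = 0.006921 mol.
n(Cu) = n(e⁻)/2 = 0.003461 mol, so m = 0.003461 × 63.55 = 0.2199 g.
Volume = m/ρ = 0.2199 / 8.96 = 0.02454 cm³.
Thickness = V/A = 0.02454 / 197 = 1.25 × 10⁻⁴ cm = 1.25 μm.

1.25 μm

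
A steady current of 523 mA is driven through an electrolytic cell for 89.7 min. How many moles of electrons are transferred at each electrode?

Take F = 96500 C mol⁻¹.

0.0292 mol

Q = I·t = 0.5230 A × 5382.0 s = 2815 C.
n(e⁻) = Q/F = 2815 / 96500 = 0.0292 mol.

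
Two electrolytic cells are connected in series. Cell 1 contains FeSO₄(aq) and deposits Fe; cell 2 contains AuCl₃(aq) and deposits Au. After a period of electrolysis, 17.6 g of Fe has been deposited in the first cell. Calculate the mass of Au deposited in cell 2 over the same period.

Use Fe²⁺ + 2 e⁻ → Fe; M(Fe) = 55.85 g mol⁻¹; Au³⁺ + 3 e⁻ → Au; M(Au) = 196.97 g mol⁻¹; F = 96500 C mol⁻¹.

n(Fe) = 17.6 / 55.85 = 0.3151 mol.
Since Fe²⁺ + 2 e⁻ → Fe, n(e⁻) passed = 2 × 0.3151 = 0.6303 mol.
Cells in series carry the same charge, so the same 0.6303 mol of electrons passes through cell 2.
Au³⁺ + 3 e⁻ → Au, so n(Au) = 0.6303 / 3 = 0.2101 mol.
m(Au) = 0.2101 × 196.97 = 41.4 g.

41.4 g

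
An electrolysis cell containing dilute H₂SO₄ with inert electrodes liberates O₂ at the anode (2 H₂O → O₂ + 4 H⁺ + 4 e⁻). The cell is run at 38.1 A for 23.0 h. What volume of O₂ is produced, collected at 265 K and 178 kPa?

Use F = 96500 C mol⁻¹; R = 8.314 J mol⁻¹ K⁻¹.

Q = I·t = 38.10 A × 82800 s = 3155000 C.
n(e⁻) = Q/F = 3155000 / 96500 = 32.69 mol.
4 electrons are transferred per O₂ molecule, so n(O₂) = 32.69 / 4 = 8.173 mol.
V = nRT/P = (8.173 × 8.314 × 265) / (178 × 10³ Pa) = 0.101 m³ = 101 L.

101 L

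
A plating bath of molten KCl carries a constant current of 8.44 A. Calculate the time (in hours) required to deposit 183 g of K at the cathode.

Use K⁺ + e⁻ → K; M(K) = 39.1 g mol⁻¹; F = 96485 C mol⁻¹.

n(K) = m/M = 183 / 39.1 = 4.680 mol.
Each K atom requires 1 electron, so n(e⁻) = 1 × 4.680 = 4.680 mol.
Q = n(e⁻)·F = 4.680 × 96485 = 451600 C.
t = Q/I = 451600 / 8.440 A = 53500 s = 14.9 h.

14.9 h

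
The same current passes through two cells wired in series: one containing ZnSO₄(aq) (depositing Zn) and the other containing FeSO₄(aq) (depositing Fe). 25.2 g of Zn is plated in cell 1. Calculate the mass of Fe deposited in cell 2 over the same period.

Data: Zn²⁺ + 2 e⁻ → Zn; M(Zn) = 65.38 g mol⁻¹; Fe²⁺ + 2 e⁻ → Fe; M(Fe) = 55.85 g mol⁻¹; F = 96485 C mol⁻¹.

21.5 g

n(Zn) = 25.2 / 65.38 = 0.3854 mol.
Since Zn²⁺ + 2 e⁻ → Zn, n(e⁻) passed = 2 × 0.3854 = 0.7709 mol.
Cells in series carry the same charge, so the same 0.7709 mol of electrons passes through cell 2.
Fe²⁺ + 2 e⁻ → Fe, so n(Fe) = 0.7709 / 2 = 0.3854 mol.
m(Fe) = 0.3854 × 55.85 = 21.5 g.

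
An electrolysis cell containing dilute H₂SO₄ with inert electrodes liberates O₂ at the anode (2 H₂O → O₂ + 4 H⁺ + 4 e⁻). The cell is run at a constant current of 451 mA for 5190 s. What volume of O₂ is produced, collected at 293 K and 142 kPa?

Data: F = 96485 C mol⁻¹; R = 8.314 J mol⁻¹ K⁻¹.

0.104 L

Q = I·t = 0.4510 A × 5190.0 s = 2341 C.
n(e⁻) = Q/F = 2341 / 96485 = 0.02426 mol.
4 electrons are transferred per O₂ molecule, so n(O₂) = 0.02426 / 4 = 0.006065 mol.
V = nRT/P = (0.006065 × 8.314 × 293) / (142 × 10³ Pa) = 1.04 × 10⁻⁴ m³ = 0.104 L.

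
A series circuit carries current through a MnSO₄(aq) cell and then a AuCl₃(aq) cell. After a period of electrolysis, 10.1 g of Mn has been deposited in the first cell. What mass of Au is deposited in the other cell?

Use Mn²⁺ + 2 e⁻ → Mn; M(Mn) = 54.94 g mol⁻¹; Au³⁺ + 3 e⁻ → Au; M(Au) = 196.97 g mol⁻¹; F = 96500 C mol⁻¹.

n(Mn) = 10.1 / 54.94 = 0.1838 mol.
Since Mn²⁺ + 2 e⁻ → Mn, n(e⁻) passed = 2 × 0.1838 = 0.3677 mol.
Cells in series carry the same charge, so the same 0.3677 mol of electrons passes through cell 2.
Au³⁺ + 3 e⁻ → Au, so n(Au) = 0.3677 / 3 = 0.1226 mol.
m(Au) = 0.1226 × 196.97 = 24.1 g.

24.1 g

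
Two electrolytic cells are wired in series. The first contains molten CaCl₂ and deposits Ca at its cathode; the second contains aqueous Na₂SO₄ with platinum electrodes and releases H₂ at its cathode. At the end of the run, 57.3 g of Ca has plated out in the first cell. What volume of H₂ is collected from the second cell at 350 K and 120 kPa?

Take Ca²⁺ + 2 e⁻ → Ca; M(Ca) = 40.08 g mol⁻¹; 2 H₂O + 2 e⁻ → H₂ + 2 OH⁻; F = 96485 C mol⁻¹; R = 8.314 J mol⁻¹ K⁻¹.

n(Ca) = 57.3 / 40.08 = 1.430 mol, so n(e⁻) = 2 × 1.430 = 2.859 mol.
The cells are in series, so the same 2.859 mol of electrons passes through the second cell.
2 H₂O + 2 e⁻ → H₂ + 2 OH⁻ — 2 mol e⁻ per mol H₂, so n(H₂) = 2.859/2 = 1.430 mol.
V = nRT/P = (1.430 × 8.314 × 350) / (120 × 10³) = 0.0347 m³ = 34.7 L.

34.7 L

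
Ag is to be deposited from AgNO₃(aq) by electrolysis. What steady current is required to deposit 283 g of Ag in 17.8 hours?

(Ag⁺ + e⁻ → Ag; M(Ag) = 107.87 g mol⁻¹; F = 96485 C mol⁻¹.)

n(Ag) = 283 / 107.87 = 2.624 mol.
n(e⁻) = 1 × 2.624 = 2.624 mol.
Q = n(e⁻)·F = 2.624 × 96485 = 253100 C.
I = Q/t = 253100 / 64080 s = 3.95 A.

3.95 A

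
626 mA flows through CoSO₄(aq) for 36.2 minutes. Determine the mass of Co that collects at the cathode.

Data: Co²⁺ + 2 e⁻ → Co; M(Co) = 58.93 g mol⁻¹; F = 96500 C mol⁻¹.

Q = I·t = 0.6260 A × 2172.0 s = 1360 C.
n(e⁻) = Q/F = 1360 / 96500 = 0.01409 mol.
Co²⁺ + 2 e⁻ → Co, so n(Co) = n(e⁻)/2 = 0.007045 mol.
m = n·M = 0.007045 × 58.93 = 0.415 g.

0.415 g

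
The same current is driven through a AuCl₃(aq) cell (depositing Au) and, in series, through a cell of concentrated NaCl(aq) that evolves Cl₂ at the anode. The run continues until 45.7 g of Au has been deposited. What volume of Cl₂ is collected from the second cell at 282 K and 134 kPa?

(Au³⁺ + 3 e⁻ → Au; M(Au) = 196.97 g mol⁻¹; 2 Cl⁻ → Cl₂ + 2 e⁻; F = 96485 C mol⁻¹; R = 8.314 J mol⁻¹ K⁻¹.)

n(Au) = 45.7 / 196.97 = 0.2320 mol, so n(e⁻) = 3 × 0.2320 = 0.6960 mol.
The cells are in series, so the same 0.6960 mol of electrons passes through the second cell.
2 Cl⁻ → Cl₂ + 2 e⁻ — 2 mol e⁻ per mol Cl₂, so n(Cl₂) = 0.6960/2 = 0.3480 mol.
V = nRT/P = (0.3480 × 8.314 × 282) / (134 × 10³) = 0.00609 m³ = 6.09 L.

6.09 L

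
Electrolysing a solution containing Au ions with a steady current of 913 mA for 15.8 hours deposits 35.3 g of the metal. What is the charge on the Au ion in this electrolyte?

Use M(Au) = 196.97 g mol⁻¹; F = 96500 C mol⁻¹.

Q = I·t = 0.9130 A × 56880 s = 51930 C, so n(e⁻) = 51930/96500 = 0.5381 mol.
n(Au) deposited = 35.3 / 196.97 = 0.1792 mol.
Electrons per atom = n(e⁻)/n(Au) = 0.5381 / 0.1792 = 3.00 ≈ 3, so the ion is Au³⁺.

+3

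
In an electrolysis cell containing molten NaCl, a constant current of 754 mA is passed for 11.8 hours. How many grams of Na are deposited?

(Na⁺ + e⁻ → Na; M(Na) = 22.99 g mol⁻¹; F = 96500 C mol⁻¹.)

7.63 g

Q = I·t = 0.7540 A × 42480 s = 32030 C.
n(e⁻) = Q/F = 32030 / 96500 = 0.3319 mol.
Na⁺ + e⁻ → Na, so n(Na) = n(e⁻)/1 = 0.3319 mol.
m = n·M = 0.3319 × 22.99 = 7.63 g.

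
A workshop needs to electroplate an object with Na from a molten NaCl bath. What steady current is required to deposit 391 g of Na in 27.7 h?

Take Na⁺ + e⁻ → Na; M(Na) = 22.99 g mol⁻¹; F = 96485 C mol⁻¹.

16.5 A

n(Na) = 391 / 22.99 = 17.01 mol.
n(e⁻) = 1 × 17.01 = 17.01 mol.
Q = n(e⁻)·F = 17.01 × 96485 = 1641000 C.
I = Q/t = 1641000 / 99720 s = 16.5 A.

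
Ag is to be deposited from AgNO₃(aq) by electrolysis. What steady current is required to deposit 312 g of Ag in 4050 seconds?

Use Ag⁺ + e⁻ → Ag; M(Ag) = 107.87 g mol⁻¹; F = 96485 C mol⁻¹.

68.9 A

n(Ag) = 312 / 107.87 = 2.892 mol.
n(e⁻) = 1 × 2.892 = 2.892 mol.
Q = n(e⁻)·F = 2.892 × 96485 = 279100 C.
I = Q/t = 279100 / 4050.0 s = 68.9 A.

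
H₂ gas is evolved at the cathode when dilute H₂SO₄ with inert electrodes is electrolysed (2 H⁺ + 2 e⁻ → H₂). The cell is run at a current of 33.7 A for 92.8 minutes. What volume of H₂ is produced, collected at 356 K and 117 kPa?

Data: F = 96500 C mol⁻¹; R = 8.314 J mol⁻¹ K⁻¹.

Q = I·t = 33.70 A × 5568.0 s = 187600 C.
n(e⁻) = Q/F = 187600 / 96500 = 1.944 mol.
2 electrons are transferred per H₂ molecule, so n(H₂) = 1.944 / 2 = 0.9722 mol.
V = nRT/P = (0.9722 × 8.314 × 356) / (117 × 10³ Pa) = 0.0246 m³ = 24.6 L.

24.6 L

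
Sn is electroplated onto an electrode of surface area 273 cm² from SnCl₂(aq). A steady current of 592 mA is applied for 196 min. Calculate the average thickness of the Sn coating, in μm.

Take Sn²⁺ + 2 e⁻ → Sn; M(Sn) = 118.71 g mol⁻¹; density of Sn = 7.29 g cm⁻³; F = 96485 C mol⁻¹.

Q = I·t = 0.5920 × 11760 = 6962 C; n(e⁻) = 0.07216 mol.
n(Sn) = n(e⁻)/2 = 0.03608 mol, so m = 0.03608 × 118.71 = 4.283 g.
Volume = m/ρ = 4.283 / 7.29 = 0.5875 cm³.
Thickness = V/A = 0.5875 / 273 = 0.00215 cm = 21.5 μm.

21.5 μm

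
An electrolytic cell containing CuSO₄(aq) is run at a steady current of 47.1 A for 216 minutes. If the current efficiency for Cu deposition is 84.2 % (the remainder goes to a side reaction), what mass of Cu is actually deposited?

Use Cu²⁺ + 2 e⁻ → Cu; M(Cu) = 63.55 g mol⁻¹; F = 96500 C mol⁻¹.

Q = I·t = 47.10 × 12960 = 610400 C.
n(e⁻) = 610400/96500 = 6.326 mol; theoretically n(Cu) = 6.326/2 = 3.163 mol, m_theo = 201.0 g.
At 84.2 % efficiency, m_actual = 0.842 × 201.0 = 169 g.

169 g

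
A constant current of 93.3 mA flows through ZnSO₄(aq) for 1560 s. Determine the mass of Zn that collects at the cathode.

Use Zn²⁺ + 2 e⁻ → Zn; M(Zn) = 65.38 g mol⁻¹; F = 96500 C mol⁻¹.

Q = I·t = 0.09330 A × 1560.0 s = 145.5 C.
n(e⁻) = Q/F = 145.5 / 96500 = 0.001508 mol.
Zn²⁺ + 2 e⁻ → Zn, so n(Zn) = n(e⁻)/2 = 0.0007541 mol.
m = n·M = 0.0007541 × 65.38 = 0.0493 g.

0.0493 g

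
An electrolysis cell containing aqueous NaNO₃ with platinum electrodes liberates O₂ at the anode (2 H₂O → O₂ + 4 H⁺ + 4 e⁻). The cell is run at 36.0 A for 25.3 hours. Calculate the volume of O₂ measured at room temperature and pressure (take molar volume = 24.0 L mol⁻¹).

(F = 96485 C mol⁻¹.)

Q = I·t = 36.00 A × 91080 s = 3279000 C.
n(e⁻) = Q/F = 3279000 / 96485 = 33.98 mol.
4 electrons are transferred per O₂ molecule, so n(O₂) = 33.98 / 4 = 8.496 mol.
V = n × V_m = 8.496 × 24.0 = 204 L.

204 L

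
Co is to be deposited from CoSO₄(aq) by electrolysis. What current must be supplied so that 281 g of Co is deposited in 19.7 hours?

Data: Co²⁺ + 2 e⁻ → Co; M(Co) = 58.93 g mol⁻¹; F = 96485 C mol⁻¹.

13.0 A

n(Co) = 281 / 58.93 = 4.768 mol.
n(e⁻) = 2 × 4.768 = 9.537 mol.
Q = n(e⁻)·F = 9.537 × 96485 = 920200 C.
I = Q/t = 920200 / 70920 s = 13.0 A.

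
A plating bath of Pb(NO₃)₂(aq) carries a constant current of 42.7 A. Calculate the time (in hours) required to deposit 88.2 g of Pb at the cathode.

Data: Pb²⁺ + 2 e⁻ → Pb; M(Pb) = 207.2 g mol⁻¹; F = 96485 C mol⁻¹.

0.534 h

n(Pb) = m/M = 88.2 / 207.2 = 0.4257 mol.
Each Pb atom requires 2 electrons, so n(e⁻) = 2 × 0.4257 = 0.8514 mol.
Q = n(e⁻)·F = 0.8514 × 96485 = 82140 C.
t = Q/I = 82140 / 42.70 A = 1924 s = 0.534 h.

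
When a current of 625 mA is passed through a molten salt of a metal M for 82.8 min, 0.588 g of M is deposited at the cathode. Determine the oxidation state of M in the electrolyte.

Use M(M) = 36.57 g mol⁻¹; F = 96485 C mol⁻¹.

Q = I·t = 0.6250 A × 4968.0 s = 3105 C, so n(e⁻) = 3105/96485 = 0.03218 mol.
n(M) deposited = 0.588 / 36.57 = 0.01608 mol.
Electrons per atom = n(e⁻)/n(M) = 0.03218 / 0.01608 = 2.00 ≈ 2, so the ion is M²⁺.

+2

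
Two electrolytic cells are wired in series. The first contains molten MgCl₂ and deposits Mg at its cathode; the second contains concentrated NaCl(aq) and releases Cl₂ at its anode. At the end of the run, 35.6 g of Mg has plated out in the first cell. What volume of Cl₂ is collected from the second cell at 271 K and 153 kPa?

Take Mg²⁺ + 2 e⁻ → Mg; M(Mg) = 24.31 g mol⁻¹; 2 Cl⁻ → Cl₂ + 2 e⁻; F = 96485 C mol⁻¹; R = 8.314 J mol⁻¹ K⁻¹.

n(Mg) = 35.6 / 24.31 = 1.464 mol, so n(e⁻) = 2 × 1.464 = 2.929 mol.
The cells are in series, so the same 2.929 mol of electrons passes through the second cell.
2 Cl⁻ → Cl₂ + 2 e⁻ — 2 mol e⁻ per mol Cl₂, so n(Cl₂) = 2.929/2 = 1.464 mol.
V = nRT/P = (1.464 × 8.314 × 271) / (153 × 10³) = 0.0216 m³ = 21.6 L.

21.6 L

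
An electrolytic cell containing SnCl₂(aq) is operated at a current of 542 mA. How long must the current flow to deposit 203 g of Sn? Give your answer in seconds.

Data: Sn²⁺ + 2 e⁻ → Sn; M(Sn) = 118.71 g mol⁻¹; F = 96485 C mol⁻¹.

n(Sn) = m/M = 203 / 118.71 = 1.710 mol.
Each Sn atom requires 2 electrons, so n(e⁻) = 2 × 1.710 = 3.420 mol.
Q = n(e⁻)·F = 3.420 × 96485 = 330000 C.
t = Q/I = 330000 / 0.5420 A = 608800 s.

6.09 × 10⁵ s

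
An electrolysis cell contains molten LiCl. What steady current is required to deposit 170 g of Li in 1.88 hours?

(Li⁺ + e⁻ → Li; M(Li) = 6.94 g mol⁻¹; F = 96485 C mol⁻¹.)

n(Li) = 170 / 6.94 = 24.50 mol.
n(e⁻) = 1 × 24.50 = 24.50 mol.
Q = n(e⁻)·F = 24.50 × 96485 = 2363000 C.
I = Q/t = 2363000 / 6768.0 s = 349 A.

349 A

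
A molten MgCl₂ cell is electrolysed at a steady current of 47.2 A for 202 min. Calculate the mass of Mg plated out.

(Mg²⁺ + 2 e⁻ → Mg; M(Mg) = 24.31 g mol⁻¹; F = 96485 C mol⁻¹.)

Q = I·t = 47.20 A × 12120 s = 572100 C.
n(e⁻) = Q/F = 572100 / 96485 = 5.929 mol.
Mg²⁺ + 2 e⁻ → Mg, so n(Mg) = n(e⁻)/2 = 2.965 mol.
m = n·M = 2.965 × 24.31 = 72.1 g.

72.1 g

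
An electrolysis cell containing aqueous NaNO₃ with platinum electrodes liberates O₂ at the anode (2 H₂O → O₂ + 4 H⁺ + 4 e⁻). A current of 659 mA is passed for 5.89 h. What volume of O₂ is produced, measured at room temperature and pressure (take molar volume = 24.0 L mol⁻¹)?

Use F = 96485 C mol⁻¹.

Q = I·t = 0.6590 A × 21204 s = 13970 C.
n(e⁻) = Q/F = 13970 / 96485 = 0.1448 mol.
4 electrons are transferred per O₂ molecule, so n(O₂) = 0.1448 / 4 = 0.03621 mol.
V = n × V_m = 0.03621 × 24.0 = 0.869 L.

0.869 L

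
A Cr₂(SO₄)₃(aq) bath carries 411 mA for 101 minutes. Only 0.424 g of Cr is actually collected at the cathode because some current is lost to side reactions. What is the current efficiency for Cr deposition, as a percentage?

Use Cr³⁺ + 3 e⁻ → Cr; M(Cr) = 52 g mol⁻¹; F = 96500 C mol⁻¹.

Q = I·t = 0.4110 × 6060.0 = 2491 C; n(e⁻) = 2491/96500 = 0.02581 mol.
Theoretical n(Cr) = n(e⁻)/3 = 0.008603 mol, i.e. m_theo = 0.008603 × 52 = 0.4474 g.
Efficiency = m_actual / m_theo = 0.424 / 0.4474 = 94.8 %.

94.8 %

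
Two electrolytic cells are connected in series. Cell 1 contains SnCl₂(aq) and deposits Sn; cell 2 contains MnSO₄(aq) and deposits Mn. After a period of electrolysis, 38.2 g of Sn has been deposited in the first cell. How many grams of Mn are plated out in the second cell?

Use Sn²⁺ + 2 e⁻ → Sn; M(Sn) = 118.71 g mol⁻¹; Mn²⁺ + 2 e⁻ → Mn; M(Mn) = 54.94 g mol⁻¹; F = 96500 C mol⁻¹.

17.7 g

n(Sn) = 38.2 / 118.71 = 0.3218 mol.
Since Sn²⁺ + 2 e⁻ → Sn, n(e⁻) passed = 2 × 0.3218 = 0.6436 mol.
Cells in series carry the same charge, so the same 0.6436 mol of electrons passes through cell 2.
Mn²⁺ + 2 e⁻ → Mn, so n(Mn) = 0.6436 / 2 = 0.3218 mol.
m(Mn) = 0.3218 × 54.94 = 17.7 g.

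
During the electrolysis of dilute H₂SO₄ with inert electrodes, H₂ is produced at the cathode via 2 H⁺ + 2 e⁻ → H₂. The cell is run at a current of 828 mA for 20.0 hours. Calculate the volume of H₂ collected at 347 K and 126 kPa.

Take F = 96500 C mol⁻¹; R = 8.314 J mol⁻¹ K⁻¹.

7.07 L

Q = I·t = 0.8280 A × 72000 s = 59620 C.
n(e⁻) = Q/F = 59620 / 96500 = 0.6178 mol.
2 electrons are transferred per H₂ molecule, so n(H₂) = 0.6178 / 2 = 0.3089 mol.
V = nRT/P = (0.3089 × 8.314 × 347) / (126 × 10³ Pa) = 0.00707 m³ = 7.07 L.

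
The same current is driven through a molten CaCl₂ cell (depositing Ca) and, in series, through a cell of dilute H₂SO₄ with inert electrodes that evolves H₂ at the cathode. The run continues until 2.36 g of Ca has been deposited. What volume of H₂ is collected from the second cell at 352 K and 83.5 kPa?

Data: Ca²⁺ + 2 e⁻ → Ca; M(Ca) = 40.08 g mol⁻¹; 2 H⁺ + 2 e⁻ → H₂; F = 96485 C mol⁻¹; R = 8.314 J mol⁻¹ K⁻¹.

2.06 L

n(Ca) = 2.36 / 40.08 = 0.05888 mol, so n(e⁻) = 2 × 0.05888 = 0.1178 mol.
The cells are in series, so the same 0.1178 mol of electrons passes through the second cell.
2 H⁺ + 2 e⁻ → H₂ — 2 mol e⁻ per mol H₂, so n(H₂) = 0.1178/2 = 0.05888 mol.
V = nRT/P = (0.05888 × 8.314 × 352) / (83.5 × 10³) = 0.00206 m³ = 2.06 L.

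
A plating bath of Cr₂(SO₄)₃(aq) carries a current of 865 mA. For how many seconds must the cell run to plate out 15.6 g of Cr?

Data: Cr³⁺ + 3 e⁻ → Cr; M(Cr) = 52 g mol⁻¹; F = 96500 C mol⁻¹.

n(Cr) = m/M = 15.6 / 52 = 0.3000 mol.
Each Cr atom requires 3 electrons, so n(e⁻) = 3 × 0.3000 = 0.9000 mol.
Q = n(e⁻)·F = 0.9000 × 96500 = 86850 C.
t = Q/I = 86850 / 0.8650 A = 100400 s.

1.00 × 10⁵ s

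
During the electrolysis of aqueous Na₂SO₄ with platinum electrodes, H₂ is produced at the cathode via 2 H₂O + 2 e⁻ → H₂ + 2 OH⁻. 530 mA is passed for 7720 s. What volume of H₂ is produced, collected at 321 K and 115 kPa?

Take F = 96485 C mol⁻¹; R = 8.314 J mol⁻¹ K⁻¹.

0.492 L

Q = I·t = 0.5300 A × 7720.0 s = 4092 C.
n(e⁻) = Q/F = 4092 / 96485 = 0.04241 mol.
2 electrons are transferred per H₂ molecule, so n(H₂) = 0.04241 / 2 = 0.02120 mol.
V = nRT/P = (0.02120 × 8.314 × 321) / (115 × 10³ Pa) = 4.92 × 10⁻⁴ m³ = 0.492 L.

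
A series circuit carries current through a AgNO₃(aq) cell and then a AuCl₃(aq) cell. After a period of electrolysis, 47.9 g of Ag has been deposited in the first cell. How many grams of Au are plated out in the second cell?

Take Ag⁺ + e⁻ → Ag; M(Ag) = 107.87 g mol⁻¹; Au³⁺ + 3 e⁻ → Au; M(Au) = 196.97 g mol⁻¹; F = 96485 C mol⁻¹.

n(Ag) = 47.9 / 107.87 = 0.4441 mol.
Since Ag⁺ + e⁻ → Ag, n(e⁻) passed = 1 × 0.4441 = 0.4441 mol.
Cells in series carry the same charge, so the same 0.4441 mol of electrons passes through cell 2.
Au³⁺ + 3 e⁻ → Au, so n(Au) = 0.4441 / 3 = 0.1480 mol.
m(Au) = 0.1480 × 196.97 = 29.2 g.

29.2 g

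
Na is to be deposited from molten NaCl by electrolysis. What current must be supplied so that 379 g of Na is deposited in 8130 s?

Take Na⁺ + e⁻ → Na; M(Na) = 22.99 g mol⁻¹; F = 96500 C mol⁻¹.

n(Na) = 379 / 22.99 = 16.49 mol.
n(e⁻) = 1 × 16.49 = 16.49 mol.
Q = n(e⁻)·F = 16.49 × 96500 = 1591000 C.
I = Q/t = 1591000 / 8130.0 s = 196 A.

196 A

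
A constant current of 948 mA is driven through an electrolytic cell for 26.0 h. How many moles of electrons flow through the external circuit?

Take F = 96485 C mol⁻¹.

0.920 mol

Q = I·t = 0.9480 A × 93600 s = 88730 C.
n(e⁻) = Q/F = 88730 / 96485 = 0.920 mol.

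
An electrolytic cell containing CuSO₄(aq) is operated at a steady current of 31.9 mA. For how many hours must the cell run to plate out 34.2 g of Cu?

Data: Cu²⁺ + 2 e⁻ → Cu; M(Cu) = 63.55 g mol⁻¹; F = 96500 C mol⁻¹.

904 h

n(Cu) = m/M = 34.2 / 63.55 = 0.5382 mol.
Each Cu atom requires 2 electrons, so n(e⁻) = 2 × 0.5382 = 1.076 mol.
Q = n(e⁻)·F = 1.076 × 96500 = 103900 C.
t = Q/I = 103900 / 0.03190 A = 3256000 s = 904 h.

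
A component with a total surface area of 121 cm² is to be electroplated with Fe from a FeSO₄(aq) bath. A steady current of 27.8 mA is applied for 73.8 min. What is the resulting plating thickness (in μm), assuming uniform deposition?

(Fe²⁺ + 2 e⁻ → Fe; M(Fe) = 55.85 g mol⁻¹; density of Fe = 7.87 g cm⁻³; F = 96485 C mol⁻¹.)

0.374 μm

Q = I·t = 0.02780 × 4428.0 = 123.1 C; n(e⁻) = 0.001276 mol.
n(Fe) = n(e⁻)/2 = 0.0006379 mol, so m = 0.0006379 × 55.85 = 0.03563 g.
Volume = m/ρ = 0.03563 / 7.87 = 0.004527 cm³.
Thickness = V/A = 0.004527 / 121 = 3.74 × 10⁻⁵ cm = 0.374 μm.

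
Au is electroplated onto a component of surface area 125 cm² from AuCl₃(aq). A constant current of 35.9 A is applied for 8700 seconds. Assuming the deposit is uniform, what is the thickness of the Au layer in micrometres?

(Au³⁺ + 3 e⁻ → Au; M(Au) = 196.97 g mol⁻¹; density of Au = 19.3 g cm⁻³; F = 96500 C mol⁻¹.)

Q = I·t = 35.90 × 8700.0 = 312300 C; n(e⁻) = 3.237 mol.
n(Au) = n(e⁻)/3 = 1.079 mol, so m = 1.079 × 196.97 = 212.5 g.
Volume = m/ρ = 212.5 / 19.3 = 11.01 cm³.
Thickness = V/A = 11.01 / 125 = 0.0881 cm = 881 μm.

881 μm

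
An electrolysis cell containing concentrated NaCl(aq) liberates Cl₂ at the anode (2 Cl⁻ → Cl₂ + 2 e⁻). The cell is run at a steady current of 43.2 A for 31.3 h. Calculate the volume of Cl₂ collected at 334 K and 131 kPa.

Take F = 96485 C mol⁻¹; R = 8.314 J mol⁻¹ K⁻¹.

Q = I·t = 43.20 A × 112680 s = 4868000 C.
n(e⁻) = Q/F = 4868000 / 96485 = 50.45 mol.
2 electrons are transferred per Cl₂ molecule, so n(Cl₂) = 50.45 / 2 = 25.23 mol.
V = nRT/P = (25.23 × 8.314 × 334) / (131 × 10³ Pa) = 0.535 m³ = 535 L.

535 L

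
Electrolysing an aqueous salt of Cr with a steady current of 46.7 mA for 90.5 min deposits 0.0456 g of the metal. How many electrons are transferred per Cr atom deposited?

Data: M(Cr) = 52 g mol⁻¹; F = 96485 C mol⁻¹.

3

Q = I·t = 0.04670 A × 5430.0 s = 253.6 C, so n(e⁻) = 253.6/96485 = 0.002628 mol.
n(Cr) deposited = 0.0456 / 52 = 0.0008769 mol.
Electrons per atom = n(e⁻)/n(Cr) = 0.002628 / 0.0008769 = 3.00 ≈ 3, so the ion is Cr³⁺.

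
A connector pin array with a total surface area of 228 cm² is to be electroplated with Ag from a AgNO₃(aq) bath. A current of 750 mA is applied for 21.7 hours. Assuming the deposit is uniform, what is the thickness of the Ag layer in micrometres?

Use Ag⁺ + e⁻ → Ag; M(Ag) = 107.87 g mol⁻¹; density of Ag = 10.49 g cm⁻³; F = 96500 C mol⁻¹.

274 μm

Q = I·t = 0.7500 × 78120 = 58590 C; n(e⁻) = 0.6072 mol.
n(Ag) = n(e⁻)/1 = 0.6072 mol, so m = 0.6072 × 107.87 = 65.49 g.
Volume = m/ρ = 65.49 / 10.49 = 6.243 cm³.
Thickness = V/A = 6.243 / 228 = 0.0274 cm = 274 μm.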